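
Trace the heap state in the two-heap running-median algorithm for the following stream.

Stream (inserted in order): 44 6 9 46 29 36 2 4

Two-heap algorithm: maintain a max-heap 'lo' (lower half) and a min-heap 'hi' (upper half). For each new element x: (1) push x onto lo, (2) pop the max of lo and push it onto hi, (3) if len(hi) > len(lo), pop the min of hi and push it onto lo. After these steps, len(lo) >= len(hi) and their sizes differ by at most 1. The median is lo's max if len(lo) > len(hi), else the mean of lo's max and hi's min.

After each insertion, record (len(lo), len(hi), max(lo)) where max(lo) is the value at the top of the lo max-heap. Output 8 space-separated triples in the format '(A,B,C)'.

Answer: (1,0,44) (1,1,6) (2,1,9) (2,2,9) (3,2,29) (3,3,29) (4,3,29) (4,4,9)

Derivation:
Step 1: insert 44 -> lo=[44] hi=[] -> (len(lo)=1, len(hi)=0, max(lo)=44)
Step 2: insert 6 -> lo=[6] hi=[44] -> (len(lo)=1, len(hi)=1, max(lo)=6)
Step 3: insert 9 -> lo=[6, 9] hi=[44] -> (len(lo)=2, len(hi)=1, max(lo)=9)
Step 4: insert 46 -> lo=[6, 9] hi=[44, 46] -> (len(lo)=2, len(hi)=2, max(lo)=9)
Step 5: insert 29 -> lo=[6, 9, 29] hi=[44, 46] -> (len(lo)=3, len(hi)=2, max(lo)=29)
Step 6: insert 36 -> lo=[6, 9, 29] hi=[36, 44, 46] -> (len(lo)=3, len(hi)=3, max(lo)=29)
Step 7: insert 2 -> lo=[2, 6, 9, 29] hi=[36, 44, 46] -> (len(lo)=4, len(hi)=3, max(lo)=29)
Step 8: insert 4 -> lo=[2, 4, 6, 9] hi=[29, 36, 44, 46] -> (len(lo)=4, len(hi)=4, max(lo)=9)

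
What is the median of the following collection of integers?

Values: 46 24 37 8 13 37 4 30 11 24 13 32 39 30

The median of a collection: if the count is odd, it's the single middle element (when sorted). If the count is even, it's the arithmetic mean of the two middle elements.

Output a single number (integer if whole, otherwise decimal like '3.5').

Step 1: insert 46 -> lo=[46] (size 1, max 46) hi=[] (size 0) -> median=46
Step 2: insert 24 -> lo=[24] (size 1, max 24) hi=[46] (size 1, min 46) -> median=35
Step 3: insert 37 -> lo=[24, 37] (size 2, max 37) hi=[46] (size 1, min 46) -> median=37
Step 4: insert 8 -> lo=[8, 24] (size 2, max 24) hi=[37, 46] (size 2, min 37) -> median=30.5
Step 5: insert 13 -> lo=[8, 13, 24] (size 3, max 24) hi=[37, 46] (size 2, min 37) -> median=24
Step 6: insert 37 -> lo=[8, 13, 24] (size 3, max 24) hi=[37, 37, 46] (size 3, min 37) -> median=30.5
Step 7: insert 4 -> lo=[4, 8, 13, 24] (size 4, max 24) hi=[37, 37, 46] (size 3, min 37) -> median=24
Step 8: insert 30 -> lo=[4, 8, 13, 24] (size 4, max 24) hi=[30, 37, 37, 46] (size 4, min 30) -> median=27
Step 9: insert 11 -> lo=[4, 8, 11, 13, 24] (size 5, max 24) hi=[30, 37, 37, 46] (size 4, min 30) -> median=24
Step 10: insert 24 -> lo=[4, 8, 11, 13, 24] (size 5, max 24) hi=[24, 30, 37, 37, 46] (size 5, min 24) -> median=24
Step 11: insert 13 -> lo=[4, 8, 11, 13, 13, 24] (size 6, max 24) hi=[24, 30, 37, 37, 46] (size 5, min 24) -> median=24
Step 12: insert 32 -> lo=[4, 8, 11, 13, 13, 24] (size 6, max 24) hi=[24, 30, 32, 37, 37, 46] (size 6, min 24) -> median=24
Step 13: insert 39 -> lo=[4, 8, 11, 13, 13, 24, 24] (size 7, max 24) hi=[30, 32, 37, 37, 39, 46] (size 6, min 30) -> median=24
Step 14: insert 30 -> lo=[4, 8, 11, 13, 13, 24, 24] (size 7, max 24) hi=[30, 30, 32, 37, 37, 39, 46] (size 7, min 30) -> median=27

Answer: 27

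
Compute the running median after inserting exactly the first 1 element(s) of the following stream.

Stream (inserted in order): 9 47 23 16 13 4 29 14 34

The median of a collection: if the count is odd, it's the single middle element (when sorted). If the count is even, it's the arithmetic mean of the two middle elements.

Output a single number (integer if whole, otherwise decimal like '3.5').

Step 1: insert 9 -> lo=[9] (size 1, max 9) hi=[] (size 0) -> median=9

Answer: 9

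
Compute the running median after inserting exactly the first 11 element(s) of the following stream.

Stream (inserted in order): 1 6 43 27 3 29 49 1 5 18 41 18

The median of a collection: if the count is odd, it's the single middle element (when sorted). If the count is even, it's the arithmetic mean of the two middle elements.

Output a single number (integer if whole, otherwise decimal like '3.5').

Answer: 18

Derivation:
Step 1: insert 1 -> lo=[1] (size 1, max 1) hi=[] (size 0) -> median=1
Step 2: insert 6 -> lo=[1] (size 1, max 1) hi=[6] (size 1, min 6) -> median=3.5
Step 3: insert 43 -> lo=[1, 6] (size 2, max 6) hi=[43] (size 1, min 43) -> median=6
Step 4: insert 27 -> lo=[1, 6] (size 2, max 6) hi=[27, 43] (size 2, min 27) -> median=16.5
Step 5: insert 3 -> lo=[1, 3, 6] (size 3, max 6) hi=[27, 43] (size 2, min 27) -> median=6
Step 6: insert 29 -> lo=[1, 3, 6] (size 3, max 6) hi=[27, 29, 43] (size 3, min 27) -> median=16.5
Step 7: insert 49 -> lo=[1, 3, 6, 27] (size 4, max 27) hi=[29, 43, 49] (size 3, min 29) -> median=27
Step 8: insert 1 -> lo=[1, 1, 3, 6] (size 4, max 6) hi=[27, 29, 43, 49] (size 4, min 27) -> median=16.5
Step 9: insert 5 -> lo=[1, 1, 3, 5, 6] (size 5, max 6) hi=[27, 29, 43, 49] (size 4, min 27) -> median=6
Step 10: insert 18 -> lo=[1, 1, 3, 5, 6] (size 5, max 6) hi=[18, 27, 29, 43, 49] (size 5, min 18) -> median=12
Step 11: insert 41 -> lo=[1, 1, 3, 5, 6, 18] (size 6, max 18) hi=[27, 29, 41, 43, 49] (size 5, min 27) -> median=18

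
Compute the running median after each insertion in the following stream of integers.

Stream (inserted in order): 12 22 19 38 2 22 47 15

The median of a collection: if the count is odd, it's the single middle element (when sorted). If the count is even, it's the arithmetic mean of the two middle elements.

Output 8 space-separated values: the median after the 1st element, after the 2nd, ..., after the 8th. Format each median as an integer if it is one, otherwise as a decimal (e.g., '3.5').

Step 1: insert 12 -> lo=[12] (size 1, max 12) hi=[] (size 0) -> median=12
Step 2: insert 22 -> lo=[12] (size 1, max 12) hi=[22] (size 1, min 22) -> median=17
Step 3: insert 19 -> lo=[12, 19] (size 2, max 19) hi=[22] (size 1, min 22) -> median=19
Step 4: insert 38 -> lo=[12, 19] (size 2, max 19) hi=[22, 38] (size 2, min 22) -> median=20.5
Step 5: insert 2 -> lo=[2, 12, 19] (size 3, max 19) hi=[22, 38] (size 2, min 22) -> median=19
Step 6: insert 22 -> lo=[2, 12, 19] (size 3, max 19) hi=[22, 22, 38] (size 3, min 22) -> median=20.5
Step 7: insert 47 -> lo=[2, 12, 19, 22] (size 4, max 22) hi=[22, 38, 47] (size 3, min 22) -> median=22
Step 8: insert 15 -> lo=[2, 12, 15, 19] (size 4, max 19) hi=[22, 22, 38, 47] (size 4, min 22) -> median=20.5

Answer: 12 17 19 20.5 19 20.5 22 20.5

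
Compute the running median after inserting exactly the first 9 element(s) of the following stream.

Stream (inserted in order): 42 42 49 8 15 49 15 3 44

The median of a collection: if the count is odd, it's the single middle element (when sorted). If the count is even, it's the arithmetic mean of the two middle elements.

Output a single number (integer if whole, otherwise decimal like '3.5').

Answer: 42

Derivation:
Step 1: insert 42 -> lo=[42] (size 1, max 42) hi=[] (size 0) -> median=42
Step 2: insert 42 -> lo=[42] (size 1, max 42) hi=[42] (size 1, min 42) -> median=42
Step 3: insert 49 -> lo=[42, 42] (size 2, max 42) hi=[49] (size 1, min 49) -> median=42
Step 4: insert 8 -> lo=[8, 42] (size 2, max 42) hi=[42, 49] (size 2, min 42) -> median=42
Step 5: insert 15 -> lo=[8, 15, 42] (size 3, max 42) hi=[42, 49] (size 2, min 42) -> median=42
Step 6: insert 49 -> lo=[8, 15, 42] (size 3, max 42) hi=[42, 49, 49] (size 3, min 42) -> median=42
Step 7: insert 15 -> lo=[8, 15, 15, 42] (size 4, max 42) hi=[42, 49, 49] (size 3, min 42) -> median=42
Step 8: insert 3 -> lo=[3, 8, 15, 15] (size 4, max 15) hi=[42, 42, 49, 49] (size 4, min 42) -> median=28.5
Step 9: insert 44 -> lo=[3, 8, 15, 15, 42] (size 5, max 42) hi=[42, 44, 49, 49] (size 4, min 42) -> median=42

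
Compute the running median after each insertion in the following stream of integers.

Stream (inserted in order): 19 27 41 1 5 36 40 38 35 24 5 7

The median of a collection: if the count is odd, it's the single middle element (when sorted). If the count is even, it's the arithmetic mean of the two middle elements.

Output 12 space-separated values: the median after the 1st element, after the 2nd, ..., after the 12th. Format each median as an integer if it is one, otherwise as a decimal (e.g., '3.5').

Answer: 19 23 27 23 19 23 27 31.5 35 31 27 25.5

Derivation:
Step 1: insert 19 -> lo=[19] (size 1, max 19) hi=[] (size 0) -> median=19
Step 2: insert 27 -> lo=[19] (size 1, max 19) hi=[27] (size 1, min 27) -> median=23
Step 3: insert 41 -> lo=[19, 27] (size 2, max 27) hi=[41] (size 1, min 41) -> median=27
Step 4: insert 1 -> lo=[1, 19] (size 2, max 19) hi=[27, 41] (size 2, min 27) -> median=23
Step 5: insert 5 -> lo=[1, 5, 19] (size 3, max 19) hi=[27, 41] (size 2, min 27) -> median=19
Step 6: insert 36 -> lo=[1, 5, 19] (size 3, max 19) hi=[27, 36, 41] (size 3, min 27) -> median=23
Step 7: insert 40 -> lo=[1, 5, 19, 27] (size 4, max 27) hi=[36, 40, 41] (size 3, min 36) -> median=27
Step 8: insert 38 -> lo=[1, 5, 19, 27] (size 4, max 27) hi=[36, 38, 40, 41] (size 4, min 36) -> median=31.5
Step 9: insert 35 -> lo=[1, 5, 19, 27, 35] (size 5, max 35) hi=[36, 38, 40, 41] (size 4, min 36) -> median=35
Step 10: insert 24 -> lo=[1, 5, 19, 24, 27] (size 5, max 27) hi=[35, 36, 38, 40, 41] (size 5, min 35) -> median=31
Step 11: insert 5 -> lo=[1, 5, 5, 19, 24, 27] (size 6, max 27) hi=[35, 36, 38, 40, 41] (size 5, min 35) -> median=27
Step 12: insert 7 -> lo=[1, 5, 5, 7, 19, 24] (size 6, max 24) hi=[27, 35, 36, 38, 40, 41] (size 6, min 27) -> median=25.5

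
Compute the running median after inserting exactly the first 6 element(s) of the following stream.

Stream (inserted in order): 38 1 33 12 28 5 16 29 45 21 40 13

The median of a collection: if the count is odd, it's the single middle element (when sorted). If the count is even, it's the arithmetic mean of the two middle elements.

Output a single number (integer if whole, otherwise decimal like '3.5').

Step 1: insert 38 -> lo=[38] (size 1, max 38) hi=[] (size 0) -> median=38
Step 2: insert 1 -> lo=[1] (size 1, max 1) hi=[38] (size 1, min 38) -> median=19.5
Step 3: insert 33 -> lo=[1, 33] (size 2, max 33) hi=[38] (size 1, min 38) -> median=33
Step 4: insert 12 -> lo=[1, 12] (size 2, max 12) hi=[33, 38] (size 2, min 33) -> median=22.5
Step 5: insert 28 -> lo=[1, 12, 28] (size 3, max 28) hi=[33, 38] (size 2, min 33) -> median=28
Step 6: insert 5 -> lo=[1, 5, 12] (size 3, max 12) hi=[28, 33, 38] (size 3, min 28) -> median=20

Answer: 20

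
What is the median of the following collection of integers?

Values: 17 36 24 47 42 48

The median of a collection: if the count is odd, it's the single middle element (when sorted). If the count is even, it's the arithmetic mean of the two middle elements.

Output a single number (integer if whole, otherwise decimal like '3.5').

Answer: 39

Derivation:
Step 1: insert 17 -> lo=[17] (size 1, max 17) hi=[] (size 0) -> median=17
Step 2: insert 36 -> lo=[17] (size 1, max 17) hi=[36] (size 1, min 36) -> median=26.5
Step 3: insert 24 -> lo=[17, 24] (size 2, max 24) hi=[36] (size 1, min 36) -> median=24
Step 4: insert 47 -> lo=[17, 24] (size 2, max 24) hi=[36, 47] (size 2, min 36) -> median=30
Step 5: insert 42 -> lo=[17, 24, 36] (size 3, max 36) hi=[42, 47] (size 2, min 42) -> median=36
Step 6: insert 48 -> lo=[17, 24, 36] (size 3, max 36) hi=[42, 47, 48] (size 3, min 42) -> median=39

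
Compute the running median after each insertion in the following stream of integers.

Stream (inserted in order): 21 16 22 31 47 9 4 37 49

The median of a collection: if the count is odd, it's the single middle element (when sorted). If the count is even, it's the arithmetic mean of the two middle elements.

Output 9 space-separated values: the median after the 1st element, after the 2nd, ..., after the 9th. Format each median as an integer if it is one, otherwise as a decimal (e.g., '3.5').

Answer: 21 18.5 21 21.5 22 21.5 21 21.5 22

Derivation:
Step 1: insert 21 -> lo=[21] (size 1, max 21) hi=[] (size 0) -> median=21
Step 2: insert 16 -> lo=[16] (size 1, max 16) hi=[21] (size 1, min 21) -> median=18.5
Step 3: insert 22 -> lo=[16, 21] (size 2, max 21) hi=[22] (size 1, min 22) -> median=21
Step 4: insert 31 -> lo=[16, 21] (size 2, max 21) hi=[22, 31] (size 2, min 22) -> median=21.5
Step 5: insert 47 -> lo=[16, 21, 22] (size 3, max 22) hi=[31, 47] (size 2, min 31) -> median=22
Step 6: insert 9 -> lo=[9, 16, 21] (size 3, max 21) hi=[22, 31, 47] (size 3, min 22) -> median=21.5
Step 7: insert 4 -> lo=[4, 9, 16, 21] (size 4, max 21) hi=[22, 31, 47] (size 3, min 22) -> median=21
Step 8: insert 37 -> lo=[4, 9, 16, 21] (size 4, max 21) hi=[22, 31, 37, 47] (size 4, min 22) -> median=21.5
Step 9: insert 49 -> lo=[4, 9, 16, 21, 22] (size 5, max 22) hi=[31, 37, 47, 49] (size 4, min 31) -> median=22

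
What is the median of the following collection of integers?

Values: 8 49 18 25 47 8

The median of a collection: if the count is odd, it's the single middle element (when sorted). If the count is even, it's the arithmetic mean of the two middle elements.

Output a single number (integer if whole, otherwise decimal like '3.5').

Answer: 21.5

Derivation:
Step 1: insert 8 -> lo=[8] (size 1, max 8) hi=[] (size 0) -> median=8
Step 2: insert 49 -> lo=[8] (size 1, max 8) hi=[49] (size 1, min 49) -> median=28.5
Step 3: insert 18 -> lo=[8, 18] (size 2, max 18) hi=[49] (size 1, min 49) -> median=18
Step 4: insert 25 -> lo=[8, 18] (size 2, max 18) hi=[25, 49] (size 2, min 25) -> median=21.5
Step 5: insert 47 -> lo=[8, 18, 25] (size 3, max 25) hi=[47, 49] (size 2, min 47) -> median=25
Step 6: insert 8 -> lo=[8, 8, 18] (size 3, max 18) hi=[25, 47, 49] (size 3, min 25) -> median=21.5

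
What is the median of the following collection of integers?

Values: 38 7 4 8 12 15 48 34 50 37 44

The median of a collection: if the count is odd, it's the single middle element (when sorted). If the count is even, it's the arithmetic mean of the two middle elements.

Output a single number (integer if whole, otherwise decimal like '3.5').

Step 1: insert 38 -> lo=[38] (size 1, max 38) hi=[] (size 0) -> median=38
Step 2: insert 7 -> lo=[7] (size 1, max 7) hi=[38] (size 1, min 38) -> median=22.5
Step 3: insert 4 -> lo=[4, 7] (size 2, max 7) hi=[38] (size 1, min 38) -> median=7
Step 4: insert 8 -> lo=[4, 7] (size 2, max 7) hi=[8, 38] (size 2, min 8) -> median=7.5
Step 5: insert 12 -> lo=[4, 7, 8] (size 3, max 8) hi=[12, 38] (size 2, min 12) -> median=8
Step 6: insert 15 -> lo=[4, 7, 8] (size 3, max 8) hi=[12, 15, 38] (size 3, min 12) -> median=10
Step 7: insert 48 -> lo=[4, 7, 8, 12] (size 4, max 12) hi=[15, 38, 48] (size 3, min 15) -> median=12
Step 8: insert 34 -> lo=[4, 7, 8, 12] (size 4, max 12) hi=[15, 34, 38, 48] (size 4, min 15) -> median=13.5
Step 9: insert 50 -> lo=[4, 7, 8, 12, 15] (size 5, max 15) hi=[34, 38, 48, 50] (size 4, min 34) -> median=15
Step 10: insert 37 -> lo=[4, 7, 8, 12, 15] (size 5, max 15) hi=[34, 37, 38, 48, 50] (size 5, min 34) -> median=24.5
Step 11: insert 44 -> lo=[4, 7, 8, 12, 15, 34] (size 6, max 34) hi=[37, 38, 44, 48, 50] (size 5, min 37) -> median=34

Answer: 34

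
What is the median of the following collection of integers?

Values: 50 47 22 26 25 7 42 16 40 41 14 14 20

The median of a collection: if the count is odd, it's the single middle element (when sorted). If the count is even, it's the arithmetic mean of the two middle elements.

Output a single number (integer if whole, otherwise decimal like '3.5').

Answer: 25

Derivation:
Step 1: insert 50 -> lo=[50] (size 1, max 50) hi=[] (size 0) -> median=50
Step 2: insert 47 -> lo=[47] (size 1, max 47) hi=[50] (size 1, min 50) -> median=48.5
Step 3: insert 22 -> lo=[22, 47] (size 2, max 47) hi=[50] (size 1, min 50) -> median=47
Step 4: insert 26 -> lo=[22, 26] (size 2, max 26) hi=[47, 50] (size 2, min 47) -> median=36.5
Step 5: insert 25 -> lo=[22, 25, 26] (size 3, max 26) hi=[47, 50] (size 2, min 47) -> median=26
Step 6: insert 7 -> lo=[7, 22, 25] (size 3, max 25) hi=[26, 47, 50] (size 3, min 26) -> median=25.5
Step 7: insert 42 -> lo=[7, 22, 25, 26] (size 4, max 26) hi=[42, 47, 50] (size 3, min 42) -> median=26
Step 8: insert 16 -> lo=[7, 16, 22, 25] (size 4, max 25) hi=[26, 42, 47, 50] (size 4, min 26) -> median=25.5
Step 9: insert 40 -> lo=[7, 16, 22, 25, 26] (size 5, max 26) hi=[40, 42, 47, 50] (size 4, min 40) -> median=26
Step 10: insert 41 -> lo=[7, 16, 22, 25, 26] (size 5, max 26) hi=[40, 41, 42, 47, 50] (size 5, min 40) -> median=33
Step 11: insert 14 -> lo=[7, 14, 16, 22, 25, 26] (size 6, max 26) hi=[40, 41, 42, 47, 50] (size 5, min 40) -> median=26
Step 12: insert 14 -> lo=[7, 14, 14, 16, 22, 25] (size 6, max 25) hi=[26, 40, 41, 42, 47, 50] (size 6, min 26) -> median=25.5
Step 13: insert 20 -> lo=[7, 14, 14, 16, 20, 22, 25] (size 7, max 25) hi=[26, 40, 41, 42, 47, 50] (size 6, min 26) -> median=25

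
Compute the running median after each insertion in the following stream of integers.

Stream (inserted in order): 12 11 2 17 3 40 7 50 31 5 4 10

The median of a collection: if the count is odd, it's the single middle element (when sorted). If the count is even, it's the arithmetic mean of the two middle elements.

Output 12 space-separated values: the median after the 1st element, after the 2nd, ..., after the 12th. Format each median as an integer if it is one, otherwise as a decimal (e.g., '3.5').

Answer: 12 11.5 11 11.5 11 11.5 11 11.5 12 11.5 11 10.5

Derivation:
Step 1: insert 12 -> lo=[12] (size 1, max 12) hi=[] (size 0) -> median=12
Step 2: insert 11 -> lo=[11] (size 1, max 11) hi=[12] (size 1, min 12) -> median=11.5
Step 3: insert 2 -> lo=[2, 11] (size 2, max 11) hi=[12] (size 1, min 12) -> median=11
Step 4: insert 17 -> lo=[2, 11] (size 2, max 11) hi=[12, 17] (size 2, min 12) -> median=11.5
Step 5: insert 3 -> lo=[2, 3, 11] (size 3, max 11) hi=[12, 17] (size 2, min 12) -> median=11
Step 6: insert 40 -> lo=[2, 3, 11] (size 3, max 11) hi=[12, 17, 40] (size 3, min 12) -> median=11.5
Step 7: insert 7 -> lo=[2, 3, 7, 11] (size 4, max 11) hi=[12, 17, 40] (size 3, min 12) -> median=11
Step 8: insert 50 -> lo=[2, 3, 7, 11] (size 4, max 11) hi=[12, 17, 40, 50] (size 4, min 12) -> median=11.5
Step 9: insert 31 -> lo=[2, 3, 7, 11, 12] (size 5, max 12) hi=[17, 31, 40, 50] (size 4, min 17) -> median=12
Step 10: insert 5 -> lo=[2, 3, 5, 7, 11] (size 5, max 11) hi=[12, 17, 31, 40, 50] (size 5, min 12) -> median=11.5
Step 11: insert 4 -> lo=[2, 3, 4, 5, 7, 11] (size 6, max 11) hi=[12, 17, 31, 40, 50] (size 5, min 12) -> median=11
Step 12: insert 10 -> lo=[2, 3, 4, 5, 7, 10] (size 6, max 10) hi=[11, 12, 17, 31, 40, 50] (size 6, min 11) -> median=10.5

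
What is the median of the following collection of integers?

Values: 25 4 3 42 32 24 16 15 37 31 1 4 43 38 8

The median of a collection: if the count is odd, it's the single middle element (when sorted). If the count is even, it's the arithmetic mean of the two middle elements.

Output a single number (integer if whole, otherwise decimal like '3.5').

Answer: 24

Derivation:
Step 1: insert 25 -> lo=[25] (size 1, max 25) hi=[] (size 0) -> median=25
Step 2: insert 4 -> lo=[4] (size 1, max 4) hi=[25] (size 1, min 25) -> median=14.5
Step 3: insert 3 -> lo=[3, 4] (size 2, max 4) hi=[25] (size 1, min 25) -> median=4
Step 4: insert 42 -> lo=[3, 4] (size 2, max 4) hi=[25, 42] (size 2, min 25) -> median=14.5
Step 5: insert 32 -> lo=[3, 4, 25] (size 3, max 25) hi=[32, 42] (size 2, min 32) -> median=25
Step 6: insert 24 -> lo=[3, 4, 24] (size 3, max 24) hi=[25, 32, 42] (size 3, min 25) -> median=24.5
Step 7: insert 16 -> lo=[3, 4, 16, 24] (size 4, max 24) hi=[25, 32, 42] (size 3, min 25) -> median=24
Step 8: insert 15 -> lo=[3, 4, 15, 16] (size 4, max 16) hi=[24, 25, 32, 42] (size 4, min 24) -> median=20
Step 9: insert 37 -> lo=[3, 4, 15, 16, 24] (size 5, max 24) hi=[25, 32, 37, 42] (size 4, min 25) -> median=24
Step 10: insert 31 -> lo=[3, 4, 15, 16, 24] (size 5, max 24) hi=[25, 31, 32, 37, 42] (size 5, min 25) -> median=24.5
Step 11: insert 1 -> lo=[1, 3, 4, 15, 16, 24] (size 6, max 24) hi=[25, 31, 32, 37, 42] (size 5, min 25) -> median=24
Step 12: insert 4 -> lo=[1, 3, 4, 4, 15, 16] (size 6, max 16) hi=[24, 25, 31, 32, 37, 42] (size 6, min 24) -> median=20
Step 13: insert 43 -> lo=[1, 3, 4, 4, 15, 16, 24] (size 7, max 24) hi=[25, 31, 32, 37, 42, 43] (size 6, min 25) -> median=24
Step 14: insert 38 -> lo=[1, 3, 4, 4, 15, 16, 24] (size 7, max 24) hi=[25, 31, 32, 37, 38, 42, 43] (size 7, min 25) -> median=24.5
Step 15: insert 8 -> lo=[1, 3, 4, 4, 8, 15, 16, 24] (size 8, max 24) hi=[25, 31, 32, 37, 38, 42, 43] (size 7, min 25) -> median=24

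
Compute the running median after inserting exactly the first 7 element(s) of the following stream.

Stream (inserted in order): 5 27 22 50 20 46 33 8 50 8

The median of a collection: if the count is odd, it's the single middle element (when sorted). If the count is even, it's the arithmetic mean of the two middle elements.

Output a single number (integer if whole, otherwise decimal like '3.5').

Step 1: insert 5 -> lo=[5] (size 1, max 5) hi=[] (size 0) -> median=5
Step 2: insert 27 -> lo=[5] (size 1, max 5) hi=[27] (size 1, min 27) -> median=16
Step 3: insert 22 -> lo=[5, 22] (size 2, max 22) hi=[27] (size 1, min 27) -> median=22
Step 4: insert 50 -> lo=[5, 22] (size 2, max 22) hi=[27, 50] (size 2, min 27) -> median=24.5
Step 5: insert 20 -> lo=[5, 20, 22] (size 3, max 22) hi=[27, 50] (size 2, min 27) -> median=22
Step 6: insert 46 -> lo=[5, 20, 22] (size 3, max 22) hi=[27, 46, 50] (size 3, min 27) -> median=24.5
Step 7: insert 33 -> lo=[5, 20, 22, 27] (size 4, max 27) hi=[33, 46, 50] (size 3, min 33) -> median=27

Answer: 27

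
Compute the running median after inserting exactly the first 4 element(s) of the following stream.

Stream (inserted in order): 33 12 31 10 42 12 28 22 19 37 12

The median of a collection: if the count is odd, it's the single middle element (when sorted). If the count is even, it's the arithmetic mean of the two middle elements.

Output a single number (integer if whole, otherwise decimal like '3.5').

Step 1: insert 33 -> lo=[33] (size 1, max 33) hi=[] (size 0) -> median=33
Step 2: insert 12 -> lo=[12] (size 1, max 12) hi=[33] (size 1, min 33) -> median=22.5
Step 3: insert 31 -> lo=[12, 31] (size 2, max 31) hi=[33] (size 1, min 33) -> median=31
Step 4: insert 10 -> lo=[10, 12] (size 2, max 12) hi=[31, 33] (size 2, min 31) -> median=21.5

Answer: 21.5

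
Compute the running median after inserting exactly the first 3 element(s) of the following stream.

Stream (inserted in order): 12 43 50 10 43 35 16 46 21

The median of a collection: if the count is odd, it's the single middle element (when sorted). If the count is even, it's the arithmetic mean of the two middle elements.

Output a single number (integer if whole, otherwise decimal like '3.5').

Answer: 43

Derivation:
Step 1: insert 12 -> lo=[12] (size 1, max 12) hi=[] (size 0) -> median=12
Step 2: insert 43 -> lo=[12] (size 1, max 12) hi=[43] (size 1, min 43) -> median=27.5
Step 3: insert 50 -> lo=[12, 43] (size 2, max 43) hi=[50] (size 1, min 50) -> median=43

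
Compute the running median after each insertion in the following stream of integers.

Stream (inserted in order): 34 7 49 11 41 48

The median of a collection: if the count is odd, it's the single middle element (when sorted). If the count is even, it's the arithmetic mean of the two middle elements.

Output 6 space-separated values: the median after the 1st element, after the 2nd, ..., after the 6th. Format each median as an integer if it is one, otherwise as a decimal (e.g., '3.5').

Step 1: insert 34 -> lo=[34] (size 1, max 34) hi=[] (size 0) -> median=34
Step 2: insert 7 -> lo=[7] (size 1, max 7) hi=[34] (size 1, min 34) -> median=20.5
Step 3: insert 49 -> lo=[7, 34] (size 2, max 34) hi=[49] (size 1, min 49) -> median=34
Step 4: insert 11 -> lo=[7, 11] (size 2, max 11) hi=[34, 49] (size 2, min 34) -> median=22.5
Step 5: insert 41 -> lo=[7, 11, 34] (size 3, max 34) hi=[41, 49] (size 2, min 41) -> median=34
Step 6: insert 48 -> lo=[7, 11, 34] (size 3, max 34) hi=[41, 48, 49] (size 3, min 41) -> median=37.5

Answer: 34 20.5 34 22.5 34 37.5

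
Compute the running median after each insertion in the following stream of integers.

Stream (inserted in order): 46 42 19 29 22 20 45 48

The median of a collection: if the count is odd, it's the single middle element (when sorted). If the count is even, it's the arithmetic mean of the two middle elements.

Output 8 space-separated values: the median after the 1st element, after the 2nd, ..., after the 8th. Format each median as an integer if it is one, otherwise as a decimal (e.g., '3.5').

Answer: 46 44 42 35.5 29 25.5 29 35.5

Derivation:
Step 1: insert 46 -> lo=[46] (size 1, max 46) hi=[] (size 0) -> median=46
Step 2: insert 42 -> lo=[42] (size 1, max 42) hi=[46] (size 1, min 46) -> median=44
Step 3: insert 19 -> lo=[19, 42] (size 2, max 42) hi=[46] (size 1, min 46) -> median=42
Step 4: insert 29 -> lo=[19, 29] (size 2, max 29) hi=[42, 46] (size 2, min 42) -> median=35.5
Step 5: insert 22 -> lo=[19, 22, 29] (size 3, max 29) hi=[42, 46] (size 2, min 42) -> median=29
Step 6: insert 20 -> lo=[19, 20, 22] (size 3, max 22) hi=[29, 42, 46] (size 3, min 29) -> median=25.5
Step 7: insert 45 -> lo=[19, 20, 22, 29] (size 4, max 29) hi=[42, 45, 46] (size 3, min 42) -> median=29
Step 8: insert 48 -> lo=[19, 20, 22, 29] (size 4, max 29) hi=[42, 45, 46, 48] (size 4, min 42) -> median=35.5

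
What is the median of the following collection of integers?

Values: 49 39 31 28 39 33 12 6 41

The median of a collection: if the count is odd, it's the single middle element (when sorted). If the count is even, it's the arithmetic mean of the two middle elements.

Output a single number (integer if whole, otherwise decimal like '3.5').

Step 1: insert 49 -> lo=[49] (size 1, max 49) hi=[] (size 0) -> median=49
Step 2: insert 39 -> lo=[39] (size 1, max 39) hi=[49] (size 1, min 49) -> median=44
Step 3: insert 31 -> lo=[31, 39] (size 2, max 39) hi=[49] (size 1, min 49) -> median=39
Step 4: insert 28 -> lo=[28, 31] (size 2, max 31) hi=[39, 49] (size 2, min 39) -> median=35
Step 5: insert 39 -> lo=[28, 31, 39] (size 3, max 39) hi=[39, 49] (size 2, min 39) -> median=39
Step 6: insert 33 -> lo=[28, 31, 33] (size 3, max 33) hi=[39, 39, 49] (size 3, min 39) -> median=36
Step 7: insert 12 -> lo=[12, 28, 31, 33] (size 4, max 33) hi=[39, 39, 49] (size 3, min 39) -> median=33
Step 8: insert 6 -> lo=[6, 12, 28, 31] (size 4, max 31) hi=[33, 39, 39, 49] (size 4, min 33) -> median=32
Step 9: insert 41 -> lo=[6, 12, 28, 31, 33] (size 5, max 33) hi=[39, 39, 41, 49] (size 4, min 39) -> median=33

Answer: 33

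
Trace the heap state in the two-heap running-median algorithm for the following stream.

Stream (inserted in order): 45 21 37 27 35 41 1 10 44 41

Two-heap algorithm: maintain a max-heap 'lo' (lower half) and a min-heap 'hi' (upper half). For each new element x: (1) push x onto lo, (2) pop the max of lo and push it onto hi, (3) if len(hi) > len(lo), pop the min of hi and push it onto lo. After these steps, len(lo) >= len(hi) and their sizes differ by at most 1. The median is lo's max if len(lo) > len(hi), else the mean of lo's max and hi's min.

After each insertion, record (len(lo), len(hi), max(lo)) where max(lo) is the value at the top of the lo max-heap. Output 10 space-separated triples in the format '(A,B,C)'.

Answer: (1,0,45) (1,1,21) (2,1,37) (2,2,27) (3,2,35) (3,3,35) (4,3,35) (4,4,27) (5,4,35) (5,5,35)

Derivation:
Step 1: insert 45 -> lo=[45] hi=[] -> (len(lo)=1, len(hi)=0, max(lo)=45)
Step 2: insert 21 -> lo=[21] hi=[45] -> (len(lo)=1, len(hi)=1, max(lo)=21)
Step 3: insert 37 -> lo=[21, 37] hi=[45] -> (len(lo)=2, len(hi)=1, max(lo)=37)
Step 4: insert 27 -> lo=[21, 27] hi=[37, 45] -> (len(lo)=2, len(hi)=2, max(lo)=27)
Step 5: insert 35 -> lo=[21, 27, 35] hi=[37, 45] -> (len(lo)=3, len(hi)=2, max(lo)=35)
Step 6: insert 41 -> lo=[21, 27, 35] hi=[37, 41, 45] -> (len(lo)=3, len(hi)=3, max(lo)=35)
Step 7: insert 1 -> lo=[1, 21, 27, 35] hi=[37, 41, 45] -> (len(lo)=4, len(hi)=3, max(lo)=35)
Step 8: insert 10 -> lo=[1, 10, 21, 27] hi=[35, 37, 41, 45] -> (len(lo)=4, len(hi)=4, max(lo)=27)
Step 9: insert 44 -> lo=[1, 10, 21, 27, 35] hi=[37, 41, 44, 45] -> (len(lo)=5, len(hi)=4, max(lo)=35)
Step 10: insert 41 -> lo=[1, 10, 21, 27, 35] hi=[37, 41, 41, 44, 45] -> (len(lo)=5, len(hi)=5, max(lo)=35)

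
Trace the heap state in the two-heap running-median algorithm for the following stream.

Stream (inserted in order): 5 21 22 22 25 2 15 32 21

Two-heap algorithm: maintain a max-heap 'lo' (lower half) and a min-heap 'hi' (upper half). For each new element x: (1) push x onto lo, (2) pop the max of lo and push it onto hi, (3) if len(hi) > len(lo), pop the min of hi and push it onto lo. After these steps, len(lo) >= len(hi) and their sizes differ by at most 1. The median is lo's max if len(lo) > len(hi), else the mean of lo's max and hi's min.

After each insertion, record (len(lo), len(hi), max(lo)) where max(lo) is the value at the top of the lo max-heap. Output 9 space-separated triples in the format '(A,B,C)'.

Answer: (1,0,5) (1,1,5) (2,1,21) (2,2,21) (3,2,22) (3,3,21) (4,3,21) (4,4,21) (5,4,21)

Derivation:
Step 1: insert 5 -> lo=[5] hi=[] -> (len(lo)=1, len(hi)=0, max(lo)=5)
Step 2: insert 21 -> lo=[5] hi=[21] -> (len(lo)=1, len(hi)=1, max(lo)=5)
Step 3: insert 22 -> lo=[5, 21] hi=[22] -> (len(lo)=2, len(hi)=1, max(lo)=21)
Step 4: insert 22 -> lo=[5, 21] hi=[22, 22] -> (len(lo)=2, len(hi)=2, max(lo)=21)
Step 5: insert 25 -> lo=[5, 21, 22] hi=[22, 25] -> (len(lo)=3, len(hi)=2, max(lo)=22)
Step 6: insert 2 -> lo=[2, 5, 21] hi=[22, 22, 25] -> (len(lo)=3, len(hi)=3, max(lo)=21)
Step 7: insert 15 -> lo=[2, 5, 15, 21] hi=[22, 22, 25] -> (len(lo)=4, len(hi)=3, max(lo)=21)
Step 8: insert 32 -> lo=[2, 5, 15, 21] hi=[22, 22, 25, 32] -> (len(lo)=4, len(hi)=4, max(lo)=21)
Step 9: insert 21 -> lo=[2, 5, 15, 21, 21] hi=[22, 22, 25, 32] -> (len(lo)=5, len(hi)=4, max(lo)=21)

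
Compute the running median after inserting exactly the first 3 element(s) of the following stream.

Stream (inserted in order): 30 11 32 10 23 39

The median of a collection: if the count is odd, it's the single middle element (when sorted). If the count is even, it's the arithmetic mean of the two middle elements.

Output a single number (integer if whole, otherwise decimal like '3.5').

Step 1: insert 30 -> lo=[30] (size 1, max 30) hi=[] (size 0) -> median=30
Step 2: insert 11 -> lo=[11] (size 1, max 11) hi=[30] (size 1, min 30) -> median=20.5
Step 3: insert 32 -> lo=[11, 30] (size 2, max 30) hi=[32] (size 1, min 32) -> median=30

Answer: 30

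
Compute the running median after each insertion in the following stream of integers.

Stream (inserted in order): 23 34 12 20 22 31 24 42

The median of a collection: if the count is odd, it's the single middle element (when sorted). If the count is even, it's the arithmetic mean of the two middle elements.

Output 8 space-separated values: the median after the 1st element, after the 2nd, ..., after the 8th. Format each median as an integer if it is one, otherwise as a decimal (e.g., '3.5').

Step 1: insert 23 -> lo=[23] (size 1, max 23) hi=[] (size 0) -> median=23
Step 2: insert 34 -> lo=[23] (size 1, max 23) hi=[34] (size 1, min 34) -> median=28.5
Step 3: insert 12 -> lo=[12, 23] (size 2, max 23) hi=[34] (size 1, min 34) -> median=23
Step 4: insert 20 -> lo=[12, 20] (size 2, max 20) hi=[23, 34] (size 2, min 23) -> median=21.5
Step 5: insert 22 -> lo=[12, 20, 22] (size 3, max 22) hi=[23, 34] (size 2, min 23) -> median=22
Step 6: insert 31 -> lo=[12, 20, 22] (size 3, max 22) hi=[23, 31, 34] (size 3, min 23) -> median=22.5
Step 7: insert 24 -> lo=[12, 20, 22, 23] (size 4, max 23) hi=[24, 31, 34] (size 3, min 24) -> median=23
Step 8: insert 42 -> lo=[12, 20, 22, 23] (size 4, max 23) hi=[24, 31, 34, 42] (size 4, min 24) -> median=23.5

Answer: 23 28.5 23 21.5 22 22.5 23 23.5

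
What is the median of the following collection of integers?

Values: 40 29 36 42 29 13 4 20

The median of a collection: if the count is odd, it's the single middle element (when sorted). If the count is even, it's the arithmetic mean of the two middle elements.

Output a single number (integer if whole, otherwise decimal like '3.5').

Answer: 29

Derivation:
Step 1: insert 40 -> lo=[40] (size 1, max 40) hi=[] (size 0) -> median=40
Step 2: insert 29 -> lo=[29] (size 1, max 29) hi=[40] (size 1, min 40) -> median=34.5
Step 3: insert 36 -> lo=[29, 36] (size 2, max 36) hi=[40] (size 1, min 40) -> median=36
Step 4: insert 42 -> lo=[29, 36] (size 2, max 36) hi=[40, 42] (size 2, min 40) -> median=38
Step 5: insert 29 -> lo=[29, 29, 36] (size 3, max 36) hi=[40, 42] (size 2, min 40) -> median=36
Step 6: insert 13 -> lo=[13, 29, 29] (size 3, max 29) hi=[36, 40, 42] (size 3, min 36) -> median=32.5
Step 7: insert 4 -> lo=[4, 13, 29, 29] (size 4, max 29) hi=[36, 40, 42] (size 3, min 36) -> median=29
Step 8: insert 20 -> lo=[4, 13, 20, 29] (size 4, max 29) hi=[29, 36, 40, 42] (size 4, min 29) -> median=29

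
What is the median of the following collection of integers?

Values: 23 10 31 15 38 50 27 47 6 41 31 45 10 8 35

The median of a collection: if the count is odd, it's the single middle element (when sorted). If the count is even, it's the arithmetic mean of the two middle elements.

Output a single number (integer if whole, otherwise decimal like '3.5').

Answer: 31

Derivation:
Step 1: insert 23 -> lo=[23] (size 1, max 23) hi=[] (size 0) -> median=23
Step 2: insert 10 -> lo=[10] (size 1, max 10) hi=[23] (size 1, min 23) -> median=16.5
Step 3: insert 31 -> lo=[10, 23] (size 2, max 23) hi=[31] (size 1, min 31) -> median=23
Step 4: insert 15 -> lo=[10, 15] (size 2, max 15) hi=[23, 31] (size 2, min 23) -> median=19
Step 5: insert 38 -> lo=[10, 15, 23] (size 3, max 23) hi=[31, 38] (size 2, min 31) -> median=23
Step 6: insert 50 -> lo=[10, 15, 23] (size 3, max 23) hi=[31, 38, 50] (size 3, min 31) -> median=27
Step 7: insert 27 -> lo=[10, 15, 23, 27] (size 4, max 27) hi=[31, 38, 50] (size 3, min 31) -> median=27
Step 8: insert 47 -> lo=[10, 15, 23, 27] (size 4, max 27) hi=[31, 38, 47, 50] (size 4, min 31) -> median=29
Step 9: insert 6 -> lo=[6, 10, 15, 23, 27] (size 5, max 27) hi=[31, 38, 47, 50] (size 4, min 31) -> median=27
Step 10: insert 41 -> lo=[6, 10, 15, 23, 27] (size 5, max 27) hi=[31, 38, 41, 47, 50] (size 5, min 31) -> median=29
Step 11: insert 31 -> lo=[6, 10, 15, 23, 27, 31] (size 6, max 31) hi=[31, 38, 41, 47, 50] (size 5, min 31) -> median=31
Step 12: insert 45 -> lo=[6, 10, 15, 23, 27, 31] (size 6, max 31) hi=[31, 38, 41, 45, 47, 50] (size 6, min 31) -> median=31
Step 13: insert 10 -> lo=[6, 10, 10, 15, 23, 27, 31] (size 7, max 31) hi=[31, 38, 41, 45, 47, 50] (size 6, min 31) -> median=31
Step 14: insert 8 -> lo=[6, 8, 10, 10, 15, 23, 27] (size 7, max 27) hi=[31, 31, 38, 41, 45, 47, 50] (size 7, min 31) -> median=29
Step 15: insert 35 -> lo=[6, 8, 10, 10, 15, 23, 27, 31] (size 8, max 31) hi=[31, 35, 38, 41, 45, 47, 50] (size 7, min 31) -> median=31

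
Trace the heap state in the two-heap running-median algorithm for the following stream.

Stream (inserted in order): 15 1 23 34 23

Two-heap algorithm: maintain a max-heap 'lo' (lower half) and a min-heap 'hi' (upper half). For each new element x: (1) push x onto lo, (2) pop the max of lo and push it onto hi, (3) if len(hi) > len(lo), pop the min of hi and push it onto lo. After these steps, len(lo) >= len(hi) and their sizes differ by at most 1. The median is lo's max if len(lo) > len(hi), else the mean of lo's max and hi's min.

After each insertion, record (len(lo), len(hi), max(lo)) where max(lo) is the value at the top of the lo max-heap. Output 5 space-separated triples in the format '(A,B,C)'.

Answer: (1,0,15) (1,1,1) (2,1,15) (2,2,15) (3,2,23)

Derivation:
Step 1: insert 15 -> lo=[15] hi=[] -> (len(lo)=1, len(hi)=0, max(lo)=15)
Step 2: insert 1 -> lo=[1] hi=[15] -> (len(lo)=1, len(hi)=1, max(lo)=1)
Step 3: insert 23 -> lo=[1, 15] hi=[23] -> (len(lo)=2, len(hi)=1, max(lo)=15)
Step 4: insert 34 -> lo=[1, 15] hi=[23, 34] -> (len(lo)=2, len(hi)=2, max(lo)=15)
Step 5: insert 23 -> lo=[1, 15, 23] hi=[23, 34] -> (len(lo)=3, len(hi)=2, max(lo)=23)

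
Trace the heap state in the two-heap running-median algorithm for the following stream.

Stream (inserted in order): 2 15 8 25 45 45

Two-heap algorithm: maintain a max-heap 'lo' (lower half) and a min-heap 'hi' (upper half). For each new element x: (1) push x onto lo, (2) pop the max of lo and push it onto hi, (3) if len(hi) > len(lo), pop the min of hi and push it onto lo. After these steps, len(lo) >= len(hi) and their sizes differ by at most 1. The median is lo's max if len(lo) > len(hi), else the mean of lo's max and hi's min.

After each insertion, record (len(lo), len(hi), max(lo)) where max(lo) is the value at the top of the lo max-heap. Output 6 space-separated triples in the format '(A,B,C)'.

Step 1: insert 2 -> lo=[2] hi=[] -> (len(lo)=1, len(hi)=0, max(lo)=2)
Step 2: insert 15 -> lo=[2] hi=[15] -> (len(lo)=1, len(hi)=1, max(lo)=2)
Step 3: insert 8 -> lo=[2, 8] hi=[15] -> (len(lo)=2, len(hi)=1, max(lo)=8)
Step 4: insert 25 -> lo=[2, 8] hi=[15, 25] -> (len(lo)=2, len(hi)=2, max(lo)=8)
Step 5: insert 45 -> lo=[2, 8, 15] hi=[25, 45] -> (len(lo)=3, len(hi)=2, max(lo)=15)
Step 6: insert 45 -> lo=[2, 8, 15] hi=[25, 45, 45] -> (len(lo)=3, len(hi)=3, max(lo)=15)

Answer: (1,0,2) (1,1,2) (2,1,8) (2,2,8) (3,2,15) (3,3,15)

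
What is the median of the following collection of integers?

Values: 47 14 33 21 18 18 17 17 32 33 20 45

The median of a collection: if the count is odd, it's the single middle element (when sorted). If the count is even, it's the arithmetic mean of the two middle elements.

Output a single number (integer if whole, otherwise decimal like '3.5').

Step 1: insert 47 -> lo=[47] (size 1, max 47) hi=[] (size 0) -> median=47
Step 2: insert 14 -> lo=[14] (size 1, max 14) hi=[47] (size 1, min 47) -> median=30.5
Step 3: insert 33 -> lo=[14, 33] (size 2, max 33) hi=[47] (size 1, min 47) -> median=33
Step 4: insert 21 -> lo=[14, 21] (size 2, max 21) hi=[33, 47] (size 2, min 33) -> median=27
Step 5: insert 18 -> lo=[14, 18, 21] (size 3, max 21) hi=[33, 47] (size 2, min 33) -> median=21
Step 6: insert 18 -> lo=[14, 18, 18] (size 3, max 18) hi=[21, 33, 47] (size 3, min 21) -> median=19.5
Step 7: insert 17 -> lo=[14, 17, 18, 18] (size 4, max 18) hi=[21, 33, 47] (size 3, min 21) -> median=18
Step 8: insert 17 -> lo=[14, 17, 17, 18] (size 4, max 18) hi=[18, 21, 33, 47] (size 4, min 18) -> median=18
Step 9: insert 32 -> lo=[14, 17, 17, 18, 18] (size 5, max 18) hi=[21, 32, 33, 47] (size 4, min 21) -> median=18
Step 10: insert 33 -> lo=[14, 17, 17, 18, 18] (size 5, max 18) hi=[21, 32, 33, 33, 47] (size 5, min 21) -> median=19.5
Step 11: insert 20 -> lo=[14, 17, 17, 18, 18, 20] (size 6, max 20) hi=[21, 32, 33, 33, 47] (size 5, min 21) -> median=20
Step 12: insert 45 -> lo=[14, 17, 17, 18, 18, 20] (size 6, max 20) hi=[21, 32, 33, 33, 45, 47] (size 6, min 21) -> median=20.5

Answer: 20.5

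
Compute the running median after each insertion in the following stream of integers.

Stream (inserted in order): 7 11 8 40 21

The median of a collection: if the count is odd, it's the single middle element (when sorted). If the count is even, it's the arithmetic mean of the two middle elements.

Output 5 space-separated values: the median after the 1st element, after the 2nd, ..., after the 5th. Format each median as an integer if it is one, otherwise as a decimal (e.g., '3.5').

Answer: 7 9 8 9.5 11

Derivation:
Step 1: insert 7 -> lo=[7] (size 1, max 7) hi=[] (size 0) -> median=7
Step 2: insert 11 -> lo=[7] (size 1, max 7) hi=[11] (size 1, min 11) -> median=9
Step 3: insert 8 -> lo=[7, 8] (size 2, max 8) hi=[11] (size 1, min 11) -> median=8
Step 4: insert 40 -> lo=[7, 8] (size 2, max 8) hi=[11, 40] (size 2, min 11) -> median=9.5
Step 5: insert 21 -> lo=[7, 8, 11] (size 3, max 11) hi=[21, 40] (size 2, min 21) -> median=11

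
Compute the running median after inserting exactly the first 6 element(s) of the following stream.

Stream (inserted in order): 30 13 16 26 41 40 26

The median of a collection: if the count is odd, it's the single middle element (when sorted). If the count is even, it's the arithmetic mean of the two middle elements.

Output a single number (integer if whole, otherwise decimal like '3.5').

Answer: 28

Derivation:
Step 1: insert 30 -> lo=[30] (size 1, max 30) hi=[] (size 0) -> median=30
Step 2: insert 13 -> lo=[13] (size 1, max 13) hi=[30] (size 1, min 30) -> median=21.5
Step 3: insert 16 -> lo=[13, 16] (size 2, max 16) hi=[30] (size 1, min 30) -> median=16
Step 4: insert 26 -> lo=[13, 16] (size 2, max 16) hi=[26, 30] (size 2, min 26) -> median=21
Step 5: insert 41 -> lo=[13, 16, 26] (size 3, max 26) hi=[30, 41] (size 2, min 30) -> median=26
Step 6: insert 40 -> lo=[13, 16, 26] (size 3, max 26) hi=[30, 40, 41] (size 3, min 30) -> median=28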